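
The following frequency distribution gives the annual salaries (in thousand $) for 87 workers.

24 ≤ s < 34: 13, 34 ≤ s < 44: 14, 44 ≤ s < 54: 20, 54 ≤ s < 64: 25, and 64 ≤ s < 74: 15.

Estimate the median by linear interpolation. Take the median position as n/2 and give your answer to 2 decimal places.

52.25

Cumulative frequencies: 13, 27, 47, 72, 87
n = 87; position = n/2 = 43.5.
This falls in the class 44 ≤ s < 54: L = 44, F = 27, f = 20, h = 10.
Median ≈ 44 + ((43.5 − 27) / 20) × 10 = 52.2500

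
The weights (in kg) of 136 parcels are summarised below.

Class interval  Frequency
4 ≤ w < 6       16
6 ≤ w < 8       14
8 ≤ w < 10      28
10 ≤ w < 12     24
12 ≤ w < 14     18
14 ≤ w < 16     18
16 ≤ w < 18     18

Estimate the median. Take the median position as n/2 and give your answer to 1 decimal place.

Cumulative frequencies: 16, 30, 58, 82, 100, 118, 136
n = 136; position = n/2 = 68.
This falls in the class 10 ≤ w < 12: L = 10, F = 58, f = 24, h = 2.
Median ≈ 10 + ((68 − 58) / 24) × 2 = 10.8333

10.8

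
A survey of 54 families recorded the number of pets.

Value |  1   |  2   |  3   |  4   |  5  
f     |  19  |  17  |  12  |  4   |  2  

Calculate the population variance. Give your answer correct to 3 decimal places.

1.187

Values: 1, 2, 3, 4, 5
n = 54, Σfx = 115, mean = 2.1296
Σfx² = 309
Σf(x − x̄)² = Σfx² − (Σfx)²/n = 309 − 115²/54 = 64.0926
Population variance = 64.0926 / 54 = 1.1869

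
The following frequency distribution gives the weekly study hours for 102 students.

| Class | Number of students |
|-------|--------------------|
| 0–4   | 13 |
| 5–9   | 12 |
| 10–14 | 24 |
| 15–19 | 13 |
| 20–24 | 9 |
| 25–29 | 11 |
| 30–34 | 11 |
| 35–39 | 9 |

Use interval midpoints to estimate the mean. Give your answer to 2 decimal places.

17.64

Midpoints: 2, 7, 12, 17, 22, 27, 32, 37
Σfm = 13×2 + 12×7 + 24×12 + 13×17 + 9×22 + 11×27 + 11×32 + 9×37 = 1799
n = Σf = 102
Mean = 1799 / 102 = 17.6373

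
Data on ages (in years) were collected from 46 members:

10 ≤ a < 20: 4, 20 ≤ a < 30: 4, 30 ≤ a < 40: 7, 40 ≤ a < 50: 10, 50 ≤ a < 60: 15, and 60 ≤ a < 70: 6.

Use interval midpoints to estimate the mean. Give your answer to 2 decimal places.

45.00

Midpoints: 15, 25, 35, 45, 55, 65
Σfm = 4×15 + 4×25 + 7×35 + 10×45 + 15×55 + 6×65 = 2070
n = Σf = 46
Mean = 2070 / 46 = 45.0000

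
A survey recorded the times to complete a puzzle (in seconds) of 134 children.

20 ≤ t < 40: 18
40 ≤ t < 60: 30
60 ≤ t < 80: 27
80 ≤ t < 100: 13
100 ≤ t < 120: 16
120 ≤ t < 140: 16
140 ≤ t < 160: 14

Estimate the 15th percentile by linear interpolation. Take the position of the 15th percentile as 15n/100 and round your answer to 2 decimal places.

41.40

Cumulative frequencies: 18, 48, 75, 88, 104, 120, 134
n = 134; position = 15n/100 = 20.1.
This falls in the class 40 ≤ t < 60: L = 40, F = 18, f = 30, h = 20.
15th percentile ≈ 40 + ((20.1 − 18) / 30) × 20 = 41.4000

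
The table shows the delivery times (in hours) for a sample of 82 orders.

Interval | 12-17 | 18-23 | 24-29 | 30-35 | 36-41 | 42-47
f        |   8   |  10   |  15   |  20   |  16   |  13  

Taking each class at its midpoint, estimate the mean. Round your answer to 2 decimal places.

31.26

Midpoints: 14.5, 20.5, 26.5, 32.5, 38.5, 44.5
Σfm = 8×14.5 + 10×20.5 + 15×26.5 + 20×32.5 + 16×38.5 + 13×44.5 = 2563
n = Σf = 82
Mean = 2563 / 82 = 31.2561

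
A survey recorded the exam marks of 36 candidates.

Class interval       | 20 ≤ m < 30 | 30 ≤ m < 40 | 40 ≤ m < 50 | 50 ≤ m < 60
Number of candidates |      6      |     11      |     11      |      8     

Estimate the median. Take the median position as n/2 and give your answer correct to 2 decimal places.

Cumulative frequencies: 6, 17, 28, 36
n = 36; position = n/2 = 18.
This falls in the class 40 ≤ m < 50: L = 40, F = 17, f = 11, h = 10.
Median ≈ 40 + ((18 − 17) / 11) × 10 = 40.9091

40.91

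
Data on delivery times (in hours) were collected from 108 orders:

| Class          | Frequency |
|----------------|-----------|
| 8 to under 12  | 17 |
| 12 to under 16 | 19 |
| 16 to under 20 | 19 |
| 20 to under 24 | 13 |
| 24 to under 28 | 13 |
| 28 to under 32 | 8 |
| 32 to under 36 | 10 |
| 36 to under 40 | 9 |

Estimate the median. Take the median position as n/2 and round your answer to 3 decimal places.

19.789

Cumulative frequencies: 17, 36, 55, 68, 81, 89, 99, 108
n = 108; position = n/2 = 54.
This falls in the class 16 to under 20: L = 16, F = 36, f = 19, h = 4.
Median ≈ 16 + ((54 − 36) / 19) × 4 = 19.7895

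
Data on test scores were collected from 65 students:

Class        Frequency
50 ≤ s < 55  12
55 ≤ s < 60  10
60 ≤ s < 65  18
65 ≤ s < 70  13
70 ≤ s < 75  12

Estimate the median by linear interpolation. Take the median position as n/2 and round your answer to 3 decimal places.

62.917

Cumulative frequencies: 12, 22, 40, 53, 65
n = 65; position = n/2 = 32.5.
This falls in the class 60 ≤ s < 65: L = 60, F = 22, f = 18, h = 5.
Median ≈ 60 + ((32.5 − 22) / 18) × 5 = 62.9167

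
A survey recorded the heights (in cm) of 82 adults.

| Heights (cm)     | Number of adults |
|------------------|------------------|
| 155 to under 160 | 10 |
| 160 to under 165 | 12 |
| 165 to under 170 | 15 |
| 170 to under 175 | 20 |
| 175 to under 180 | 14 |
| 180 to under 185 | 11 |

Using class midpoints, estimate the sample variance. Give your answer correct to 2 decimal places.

Midpoints: 157.5, 162.5, 167.5, 172.5, 177.5, 182.5
n = 82, Σfm = 13980, mean = 170.4878
Σfm² = 2388362.5
Σf(m − x̄)² = Σfm² − (Σfm)²/n = 2388362.5 − 13980²/82 = 4942.9878
Sample variance = 4942.9878 / 81 = 61.0245

61.02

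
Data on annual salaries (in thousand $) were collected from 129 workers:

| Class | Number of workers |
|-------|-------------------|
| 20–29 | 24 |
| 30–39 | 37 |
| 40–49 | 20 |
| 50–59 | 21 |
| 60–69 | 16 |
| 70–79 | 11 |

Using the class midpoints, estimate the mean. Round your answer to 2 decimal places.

44.58

Midpoints: 24.5, 34.5, 44.5, 54.5, 64.5, 74.5
Σfm = 24×24.5 + 37×34.5 + 20×44.5 + 21×54.5 + 16×64.5 + 11×74.5 = 5750.5
n = Σf = 129
Mean = 5750.5 / 129 = 44.5775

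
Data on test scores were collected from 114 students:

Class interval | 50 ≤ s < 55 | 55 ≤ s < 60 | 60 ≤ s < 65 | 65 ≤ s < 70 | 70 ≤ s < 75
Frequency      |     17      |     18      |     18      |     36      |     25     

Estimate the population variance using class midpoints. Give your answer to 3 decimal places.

46.460

Midpoints: 52.5, 57.5, 62.5, 67.5, 72.5
n = 114, Σfm = 7295, mean = 63.9912
Σfm² = 472112.5
Σf(m − x̄)² = Σfm² − (Σfm)²/n = 472112.5 − 7295²/114 = 5296.4912
Population variance = 5296.4912 / 114 = 46.4604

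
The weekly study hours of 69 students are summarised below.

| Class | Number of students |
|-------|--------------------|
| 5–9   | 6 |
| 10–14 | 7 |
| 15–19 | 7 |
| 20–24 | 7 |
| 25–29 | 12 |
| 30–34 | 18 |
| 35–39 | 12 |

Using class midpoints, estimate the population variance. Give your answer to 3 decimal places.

91.178

Midpoints: 7, 12, 17, 22, 27, 32, 37
n = 69, Σfm = 1743, mean = 25.2609
Σfm² = 50321
Σf(m − x̄)² = Σfm² − (Σfm)²/n = 50321 − 1743²/69 = 6291.3043
Population variance = 6291.3043 / 69 = 91.1783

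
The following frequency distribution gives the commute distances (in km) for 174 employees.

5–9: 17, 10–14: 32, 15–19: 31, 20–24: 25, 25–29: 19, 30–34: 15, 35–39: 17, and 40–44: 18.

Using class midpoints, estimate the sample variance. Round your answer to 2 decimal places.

Midpoints: 7, 12, 17, 22, 27, 32, 37, 42
n = 174, Σfm = 3958, mean = 22.7471
Σfm² = 110736
Σf(m − x̄)² = Σfm² − (Σfm)²/n = 110736 − 3958²/174 = 20702.8736
Sample variance = 20702.8736 / 173 = 119.6698

119.67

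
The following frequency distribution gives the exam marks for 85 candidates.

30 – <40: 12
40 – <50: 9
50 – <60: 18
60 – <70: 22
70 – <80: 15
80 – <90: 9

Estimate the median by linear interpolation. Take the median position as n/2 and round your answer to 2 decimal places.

Cumulative frequencies: 12, 21, 39, 61, 76, 85
n = 85; position = n/2 = 42.5.
This falls in the class 60 – <70: L = 60, F = 39, f = 22, h = 10.
Median ≈ 60 + ((42.5 − 39) / 22) × 10 = 61.5909

61.59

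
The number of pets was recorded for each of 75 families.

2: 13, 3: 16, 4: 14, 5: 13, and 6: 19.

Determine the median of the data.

Cumulative frequencies: 13, 29, 43, 56, 75
n = 75, so the median is the value in position (n+1)/2 = 38.
Position 38 falls at value 4.

4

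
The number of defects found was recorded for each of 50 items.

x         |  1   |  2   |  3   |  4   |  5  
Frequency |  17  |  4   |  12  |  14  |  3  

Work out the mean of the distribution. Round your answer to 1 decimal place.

Values: 1, 2, 3, 4, 5
Σfx = 17×1 + 4×2 + 12×3 + 14×4 + 3×5 = 132
n = Σf = 50
Mean = 132 / 50 = 2.6400

2.6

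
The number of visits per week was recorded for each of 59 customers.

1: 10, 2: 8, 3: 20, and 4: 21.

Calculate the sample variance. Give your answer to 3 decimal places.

Values: 1, 2, 3, 4
n = 59, Σfx = 170, mean = 2.8814
Σfx² = 558
Σf(x − x̄)² = Σfx² − (Σfx)²/n = 558 − 170²/59 = 68.1695
Sample variance = 68.1695 / 58 = 1.1753

1.175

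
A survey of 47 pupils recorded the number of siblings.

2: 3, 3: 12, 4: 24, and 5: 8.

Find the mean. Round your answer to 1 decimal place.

Values: 2, 3, 4, 5
Σfx = 3×2 + 12×3 + 24×4 + 8×5 = 178
n = Σf = 47
Mean = 178 / 47 = 3.7872

3.8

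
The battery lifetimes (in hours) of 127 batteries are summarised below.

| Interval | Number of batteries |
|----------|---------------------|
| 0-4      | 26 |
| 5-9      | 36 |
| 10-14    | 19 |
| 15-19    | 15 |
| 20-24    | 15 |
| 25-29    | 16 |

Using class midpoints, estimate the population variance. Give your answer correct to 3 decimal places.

Midpoints: 2, 7, 12, 17, 22, 27
n = 127, Σfm = 1549, mean = 12.1969
Σfm² = 27863
Σf(m − x̄)² = Σfm² − (Σfm)²/n = 27863 − 1549²/127 = 8970.0787
Population variance = 8970.0787 / 127 = 70.6305

70.631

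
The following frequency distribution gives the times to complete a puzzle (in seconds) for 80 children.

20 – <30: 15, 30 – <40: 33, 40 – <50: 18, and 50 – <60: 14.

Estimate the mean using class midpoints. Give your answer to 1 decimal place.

Midpoints: 25, 35, 45, 55
Σfm = 15×25 + 33×35 + 18×45 + 14×55 = 3110
n = Σf = 80
Mean = 3110 / 80 = 38.8750

38.9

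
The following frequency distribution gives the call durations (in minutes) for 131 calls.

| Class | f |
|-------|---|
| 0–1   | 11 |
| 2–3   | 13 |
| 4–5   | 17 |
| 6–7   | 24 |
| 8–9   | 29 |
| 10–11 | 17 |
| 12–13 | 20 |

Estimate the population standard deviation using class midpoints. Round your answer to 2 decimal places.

3.62

Midpoints: 0.5, 2.5, 4.5, 6.5, 8.5, 10.5, 12.5
n = 131, Σfm = 945.5, mean = 7.2176
Σfm² = 8536.75
Σf(m − x̄)² = Σfm² − (Σfm)²/n = 8536.75 − 945.5²/131 = 1712.5496
Population variance = 1712.5496 / 131 = 13.0729
Standard deviation = √13.0729 = 3.6156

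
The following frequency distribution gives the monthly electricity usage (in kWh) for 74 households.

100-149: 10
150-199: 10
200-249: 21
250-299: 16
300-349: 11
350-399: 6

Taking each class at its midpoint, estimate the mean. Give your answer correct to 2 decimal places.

Midpoints: 124.5, 174.5, 224.5, 274.5, 324.5, 374.5
Σfm = 10×124.5 + 10×174.5 + 21×224.5 + 16×274.5 + 11×324.5 + 6×374.5 = 17913
n = Σf = 74
Mean = 17913 / 74 = 242.0676

242.07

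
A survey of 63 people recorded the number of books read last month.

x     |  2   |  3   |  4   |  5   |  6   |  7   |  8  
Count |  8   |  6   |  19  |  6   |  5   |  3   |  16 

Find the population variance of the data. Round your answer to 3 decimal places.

4.377

Values: 2, 3, 4, 5, 6, 7, 8
n = 63, Σfx = 319, mean = 5.0635
Σfx² = 1891
Σf(x − x̄)² = Σfx² − (Σfx)²/n = 1891 − 319²/63 = 275.7460
Population variance = 275.7460 / 63 = 4.3769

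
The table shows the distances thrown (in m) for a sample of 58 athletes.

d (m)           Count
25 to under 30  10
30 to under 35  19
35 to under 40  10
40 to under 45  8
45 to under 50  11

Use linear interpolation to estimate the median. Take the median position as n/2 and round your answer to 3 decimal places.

Cumulative frequencies: 10, 29, 39, 47, 58
n = 58; position = n/2 = 29.
This falls in the class 30 to under 35: L = 30, F = 10, f = 19, h = 5.
Median ≈ 30 + ((29 − 10) / 19) × 5 = 35.0000

35.000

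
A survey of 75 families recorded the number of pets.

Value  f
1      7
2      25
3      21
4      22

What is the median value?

3

Cumulative frequencies: 7, 32, 53, 75
n = 75, so the median is the value in position (n+1)/2 = 38.
Position 38 falls at value 3.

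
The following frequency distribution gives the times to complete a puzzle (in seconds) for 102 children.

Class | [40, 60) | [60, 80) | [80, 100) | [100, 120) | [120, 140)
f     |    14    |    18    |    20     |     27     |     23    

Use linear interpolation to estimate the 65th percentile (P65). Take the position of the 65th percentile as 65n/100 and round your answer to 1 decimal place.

110.6

Cumulative frequencies: 14, 32, 52, 79, 102
n = 102; position = 65n/100 = 66.3.
This falls in the class [100, 120): L = 100, F = 52, f = 27, h = 20.
65th percentile ≈ 100 + ((66.3 − 52) / 27) × 20 = 110.5926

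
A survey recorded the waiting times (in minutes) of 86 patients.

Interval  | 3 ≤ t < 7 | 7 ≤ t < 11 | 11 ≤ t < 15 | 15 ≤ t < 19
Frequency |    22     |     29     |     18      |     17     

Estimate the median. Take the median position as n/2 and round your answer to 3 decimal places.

9.897

Cumulative frequencies: 22, 51, 69, 86
n = 86; position = n/2 = 43.
This falls in the class 7 ≤ t < 11: L = 7, F = 22, f = 29, h = 4.
Median ≈ 7 + ((43 − 22) / 29) × 4 = 9.8966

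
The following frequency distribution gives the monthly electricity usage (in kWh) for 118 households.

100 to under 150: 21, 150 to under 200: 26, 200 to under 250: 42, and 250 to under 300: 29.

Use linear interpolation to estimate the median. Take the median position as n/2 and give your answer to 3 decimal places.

Cumulative frequencies: 21, 47, 89, 118
n = 118; position = n/2 = 59.
This falls in the class 200 to under 250: L = 200, F = 47, f = 42, h = 50.
Median ≈ 200 + ((59 − 47) / 42) × 50 = 214.2857

214.286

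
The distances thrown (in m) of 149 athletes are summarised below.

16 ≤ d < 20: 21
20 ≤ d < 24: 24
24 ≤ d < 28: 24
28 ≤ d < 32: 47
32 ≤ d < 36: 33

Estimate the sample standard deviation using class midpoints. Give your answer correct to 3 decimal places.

Midpoints: 18, 22, 26, 30, 34
n = 149, Σfm = 4062, mean = 27.2617
Σfm² = 115092
Σf(m − x̄)² = Σfm² − (Σfm)²/n = 115092 − 4062²/149 = 4354.7919
Sample variance = 4354.7919 / 148 = 29.4243
Standard deviation = √29.4243 = 5.4244

5.424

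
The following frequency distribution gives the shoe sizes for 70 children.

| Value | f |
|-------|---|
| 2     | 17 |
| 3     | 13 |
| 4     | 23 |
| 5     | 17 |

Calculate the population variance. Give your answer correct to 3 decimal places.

1.216

Values: 2, 3, 4, 5
n = 70, Σfx = 250, mean = 3.5714
Σfx² = 978
Σf(x − x̄)² = Σfx² − (Σfx)²/n = 978 − 250²/70 = 85.1429
Population variance = 85.1429 / 70 = 1.2163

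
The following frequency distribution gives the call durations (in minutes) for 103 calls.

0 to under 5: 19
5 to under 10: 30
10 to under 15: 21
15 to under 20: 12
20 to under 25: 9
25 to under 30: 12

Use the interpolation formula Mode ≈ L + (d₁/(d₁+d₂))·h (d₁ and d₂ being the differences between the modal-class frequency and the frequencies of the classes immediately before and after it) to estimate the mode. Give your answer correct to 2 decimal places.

7.75

Modal class: 5 to under 10 (highest frequency 30).
d₁ = 30 − 19 = 11, d₂ = 30 − 21 = 9
Mode ≈ 5 + (11/(11+9)) × 5 = 5 + 2.7500 = 7.7500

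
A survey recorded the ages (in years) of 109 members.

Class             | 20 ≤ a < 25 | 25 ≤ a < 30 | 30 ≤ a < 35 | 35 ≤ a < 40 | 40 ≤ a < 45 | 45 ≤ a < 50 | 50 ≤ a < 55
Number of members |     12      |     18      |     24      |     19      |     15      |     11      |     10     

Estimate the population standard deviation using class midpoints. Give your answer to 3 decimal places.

Midpoints: 22.5, 27.5, 32.5, 37.5, 42.5, 47.5, 52.5
n = 109, Σfm = 3942.5, mean = 36.1697
Σfm² = 151231.25
Σf(m − x̄)² = Σfm² − (Σfm)²/n = 151231.25 − 3942.5²/109 = 8632.1101
Population variance = 8632.1101 / 109 = 79.1937
Standard deviation = √79.1937 = 8.8991

8.899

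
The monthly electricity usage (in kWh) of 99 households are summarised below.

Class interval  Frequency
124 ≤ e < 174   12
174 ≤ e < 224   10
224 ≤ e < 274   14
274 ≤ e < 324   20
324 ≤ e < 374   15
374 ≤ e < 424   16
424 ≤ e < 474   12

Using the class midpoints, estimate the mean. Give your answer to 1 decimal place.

Midpoints: 149, 199, 249, 299, 349, 399, 449
Σfm = 12×149 + 10×199 + 14×249 + 20×299 + 15×349 + 16×399 + 12×449 = 30251
n = Σf = 99
Mean = 30251 / 99 = 305.5657

305.6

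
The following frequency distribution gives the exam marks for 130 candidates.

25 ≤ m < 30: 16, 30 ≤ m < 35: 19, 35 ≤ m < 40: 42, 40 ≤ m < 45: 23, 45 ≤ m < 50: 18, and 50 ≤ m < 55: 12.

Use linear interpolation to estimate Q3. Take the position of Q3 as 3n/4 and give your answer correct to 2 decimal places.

Cumulative frequencies: 16, 35, 77, 100, 118, 130
n = 130; position = 3n/4 = 97.5.
This falls in the class 40 ≤ m < 45: L = 40, F = 77, f = 23, h = 5.
Upper quartile ≈ 40 + ((97.5 − 77) / 23) × 5 = 44.4565

44.46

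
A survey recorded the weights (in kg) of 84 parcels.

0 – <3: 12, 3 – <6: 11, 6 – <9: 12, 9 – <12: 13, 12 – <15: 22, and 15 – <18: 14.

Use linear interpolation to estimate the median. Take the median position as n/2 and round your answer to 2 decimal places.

Cumulative frequencies: 12, 23, 35, 48, 70, 84
n = 84; position = n/2 = 42.
This falls in the class 9 – <12: L = 9, F = 35, f = 13, h = 3.
Median ≈ 9 + ((42 − 35) / 13) × 3 = 10.6154

10.62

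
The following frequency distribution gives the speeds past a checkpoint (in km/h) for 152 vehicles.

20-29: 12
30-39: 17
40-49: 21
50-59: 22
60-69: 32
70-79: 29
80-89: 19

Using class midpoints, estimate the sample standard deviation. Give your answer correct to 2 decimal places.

18.11

Midpoints: 24.5, 34.5, 44.5, 54.5, 64.5, 74.5, 84.5
n = 152, Σfm = 8844, mean = 58.1842
Σfm² = 564118
Σf(m − x̄)² = Σfm² − (Σfm)²/n = 564118 − 8844²/152 = 49536.8421
Sample variance = 49536.8421 / 151 = 328.0586
Standard deviation = √328.0586 = 18.1124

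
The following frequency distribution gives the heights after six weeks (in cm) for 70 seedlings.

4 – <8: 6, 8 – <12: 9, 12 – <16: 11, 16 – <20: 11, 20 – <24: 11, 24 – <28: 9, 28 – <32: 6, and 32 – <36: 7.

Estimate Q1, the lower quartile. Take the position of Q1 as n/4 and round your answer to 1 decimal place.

Cumulative frequencies: 6, 15, 26, 37, 48, 57, 63, 70
n = 70; position = n/4 = 17.5.
This falls in the class 12 – <16: L = 12, F = 15, f = 11, h = 4.
Lower quartile ≈ 12 + ((17.5 − 15) / 11) × 4 = 12.9091

12.9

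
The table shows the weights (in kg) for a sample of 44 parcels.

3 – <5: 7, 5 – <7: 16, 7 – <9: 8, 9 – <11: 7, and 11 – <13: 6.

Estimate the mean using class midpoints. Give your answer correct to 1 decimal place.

7.5

Midpoints: 4, 6, 8, 10, 12
Σfm = 7×4 + 16×6 + 8×8 + 7×10 + 6×12 = 330
n = Σf = 44
Mean = 330 / 44 = 7.5000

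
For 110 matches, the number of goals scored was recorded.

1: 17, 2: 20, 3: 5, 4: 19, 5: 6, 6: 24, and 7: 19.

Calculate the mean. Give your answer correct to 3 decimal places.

Values: 1, 2, 3, 4, 5, 6, 7
Σfx = 17×1 + 20×2 + 5×3 + 19×4 + 6×5 + 24×6 + 19×7 = 455
n = Σf = 110
Mean = 455 / 110 = 4.1364

4.136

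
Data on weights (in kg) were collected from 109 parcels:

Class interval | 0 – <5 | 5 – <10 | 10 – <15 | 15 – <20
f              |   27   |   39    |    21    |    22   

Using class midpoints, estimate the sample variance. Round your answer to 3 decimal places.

Midpoints: 2.5, 7.5, 12.5, 17.5
n = 109, Σfm = 1007.5, mean = 9.2431
Σfm² = 12381.25
Σf(m − x̄)² = Σfm² − (Σfm)²/n = 12381.25 − 1007.5²/109 = 3068.8073
Sample variance = 3068.8073 / 108 = 28.4149

28.415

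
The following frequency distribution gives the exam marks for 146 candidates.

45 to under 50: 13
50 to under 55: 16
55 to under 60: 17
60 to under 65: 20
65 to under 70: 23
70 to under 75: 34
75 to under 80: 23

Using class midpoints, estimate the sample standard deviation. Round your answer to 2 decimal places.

Midpoints: 47.5, 52.5, 57.5, 62.5, 67.5, 72.5, 77.5
n = 146, Σfm = 9485, mean = 64.9658
Σfm² = 629412.5
Σf(m − x̄)² = Σfm² − (Σfm)²/n = 629412.5 − 9485²/146 = 13212.3288
Sample variance = 13212.3288 / 145 = 91.1195
Standard deviation = √91.1195 = 9.5457

9.55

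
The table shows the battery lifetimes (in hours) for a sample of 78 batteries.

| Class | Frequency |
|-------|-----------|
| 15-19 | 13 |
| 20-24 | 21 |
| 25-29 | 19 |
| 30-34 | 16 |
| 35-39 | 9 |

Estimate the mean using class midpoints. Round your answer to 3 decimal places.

26.167

Midpoints: 17, 22, 27, 32, 37
Σfm = 13×17 + 21×22 + 19×27 + 16×32 + 9×37 = 2041
n = Σf = 78
Mean = 2041 / 78 = 26.1667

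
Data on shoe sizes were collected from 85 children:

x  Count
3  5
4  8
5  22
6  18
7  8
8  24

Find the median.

Cumulative frequencies: 5, 13, 35, 53, 61, 85
n = 85, so the median is the value in position (n+1)/2 = 43.
Position 43 falls at value 6.

6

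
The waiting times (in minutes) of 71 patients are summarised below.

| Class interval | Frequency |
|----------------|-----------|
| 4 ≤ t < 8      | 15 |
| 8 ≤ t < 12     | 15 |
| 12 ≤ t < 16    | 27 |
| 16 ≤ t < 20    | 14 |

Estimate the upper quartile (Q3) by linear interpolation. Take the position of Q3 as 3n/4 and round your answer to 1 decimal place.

Cumulative frequencies: 15, 30, 57, 71
n = 71; position = 3n/4 = 53.25.
This falls in the class 12 ≤ t < 16: L = 12, F = 30, f = 27, h = 4.
Upper quartile ≈ 12 + ((53.25 − 30) / 27) × 4 = 15.4444

15.4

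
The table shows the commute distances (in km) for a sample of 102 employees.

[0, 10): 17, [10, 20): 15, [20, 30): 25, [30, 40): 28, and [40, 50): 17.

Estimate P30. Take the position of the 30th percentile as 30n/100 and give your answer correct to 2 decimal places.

19.07

Cumulative frequencies: 17, 32, 57, 85, 102
n = 102; position = 30n/100 = 30.6.
This falls in the class [10, 20): L = 10, F = 17, f = 15, h = 10.
30th percentile ≈ 10 + ((30.6 − 17) / 15) × 10 = 19.0667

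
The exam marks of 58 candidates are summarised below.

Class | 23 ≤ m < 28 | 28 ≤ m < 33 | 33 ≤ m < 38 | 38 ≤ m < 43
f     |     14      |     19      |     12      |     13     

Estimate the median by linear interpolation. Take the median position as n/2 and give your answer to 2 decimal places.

Cumulative frequencies: 14, 33, 45, 58
n = 58; position = n/2 = 29.
This falls in the class 28 ≤ m < 33: L = 28, F = 14, f = 19, h = 5.
Median ≈ 28 + ((29 − 14) / 19) × 5 = 31.9474

31.95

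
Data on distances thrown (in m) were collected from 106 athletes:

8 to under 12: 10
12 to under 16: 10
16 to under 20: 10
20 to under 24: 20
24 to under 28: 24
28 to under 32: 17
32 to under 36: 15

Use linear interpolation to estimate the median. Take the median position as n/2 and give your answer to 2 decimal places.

24.50

Cumulative frequencies: 10, 20, 30, 50, 74, 91, 106
n = 106; position = n/2 = 53.
This falls in the class 24 to under 28: L = 24, F = 50, f = 24, h = 4.
Median ≈ 24 + ((53 − 50) / 24) × 4 = 24.5000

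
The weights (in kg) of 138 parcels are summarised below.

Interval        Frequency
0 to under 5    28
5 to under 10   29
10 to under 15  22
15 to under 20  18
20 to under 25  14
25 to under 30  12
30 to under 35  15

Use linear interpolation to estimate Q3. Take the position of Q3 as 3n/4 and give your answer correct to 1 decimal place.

22.3

Cumulative frequencies: 28, 57, 79, 97, 111, 123, 138
n = 138; position = 3n/4 = 103.5.
This falls in the class 20 to under 25: L = 20, F = 97, f = 14, h = 5.
Upper quartile ≈ 20 + ((103.5 − 97) / 14) × 5 = 22.3214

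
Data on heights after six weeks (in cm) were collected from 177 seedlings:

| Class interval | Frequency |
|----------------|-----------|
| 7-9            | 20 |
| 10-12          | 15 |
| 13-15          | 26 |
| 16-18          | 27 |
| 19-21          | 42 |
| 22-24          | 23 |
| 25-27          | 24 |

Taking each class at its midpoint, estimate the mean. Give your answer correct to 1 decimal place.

17.7

Midpoints: 8, 11, 14, 17, 20, 23, 26
Σfm = 20×8 + 15×11 + 26×14 + 27×17 + 42×20 + 23×23 + 24×26 = 3141
n = Σf = 177
Mean = 3141 / 177 = 17.7458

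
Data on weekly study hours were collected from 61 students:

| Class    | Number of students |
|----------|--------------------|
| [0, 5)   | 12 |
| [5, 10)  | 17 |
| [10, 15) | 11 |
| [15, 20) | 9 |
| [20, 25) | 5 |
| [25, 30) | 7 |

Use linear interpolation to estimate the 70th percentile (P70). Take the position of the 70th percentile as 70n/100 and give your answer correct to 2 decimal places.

Cumulative frequencies: 12, 29, 40, 49, 54, 61
n = 61; position = 70n/100 = 42.7.
This falls in the class [15, 20): L = 15, F = 40, f = 9, h = 5.
70th percentile ≈ 15 + ((42.7 − 40) / 9) × 5 = 16.5000

16.50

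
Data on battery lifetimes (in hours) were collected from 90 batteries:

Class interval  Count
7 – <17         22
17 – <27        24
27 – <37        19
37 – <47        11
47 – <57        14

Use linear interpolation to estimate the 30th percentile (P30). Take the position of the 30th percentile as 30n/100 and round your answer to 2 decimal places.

Cumulative frequencies: 22, 46, 65, 76, 90
n = 90; position = 30n/100 = 27.
This falls in the class 17 – <27: L = 17, F = 22, f = 24, h = 10.
30th percentile ≈ 17 + ((27 − 22) / 24) × 10 = 19.0833

19.08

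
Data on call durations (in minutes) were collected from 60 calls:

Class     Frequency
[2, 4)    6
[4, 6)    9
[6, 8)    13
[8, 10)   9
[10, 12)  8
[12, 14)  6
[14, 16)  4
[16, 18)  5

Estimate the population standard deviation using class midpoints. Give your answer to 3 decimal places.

Midpoints: 3, 5, 7, 9, 11, 13, 15, 17
n = 60, Σfm = 546, mean = 9.1000
Σfm² = 5972
Σf(m − x̄)² = Σfm² − (Σfm)²/n = 5972 − 546²/60 = 1003.4000
Population variance = 1003.4000 / 60 = 16.7233
Standard deviation = √16.7233 = 4.0894

4.089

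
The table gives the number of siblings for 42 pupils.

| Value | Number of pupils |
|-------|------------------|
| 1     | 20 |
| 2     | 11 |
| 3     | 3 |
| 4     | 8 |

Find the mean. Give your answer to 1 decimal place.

2.0

Values: 1, 2, 3, 4
Σfx = 20×1 + 11×2 + 3×3 + 8×4 = 83
n = Σf = 42
Mean = 83 / 42 = 1.9762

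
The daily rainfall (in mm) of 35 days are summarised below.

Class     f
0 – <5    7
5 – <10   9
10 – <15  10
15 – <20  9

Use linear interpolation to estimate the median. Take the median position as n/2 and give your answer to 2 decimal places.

10.75

Cumulative frequencies: 7, 16, 26, 35
n = 35; position = n/2 = 17.5.
This falls in the class 10 – <15: L = 10, F = 16, f = 10, h = 5.
Median ≈ 10 + ((17.5 − 16) / 10) × 5 = 10.7500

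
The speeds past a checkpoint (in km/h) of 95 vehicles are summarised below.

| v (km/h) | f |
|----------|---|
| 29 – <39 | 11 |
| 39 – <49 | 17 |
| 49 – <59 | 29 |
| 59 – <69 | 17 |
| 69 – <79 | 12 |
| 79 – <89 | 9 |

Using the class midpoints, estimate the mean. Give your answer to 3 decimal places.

57.053

Midpoints: 34, 44, 54, 64, 74, 84
Σfm = 11×34 + 17×44 + 29×54 + 17×64 + 12×74 + 9×84 = 5420
n = Σf = 95
Mean = 5420 / 95 = 57.0526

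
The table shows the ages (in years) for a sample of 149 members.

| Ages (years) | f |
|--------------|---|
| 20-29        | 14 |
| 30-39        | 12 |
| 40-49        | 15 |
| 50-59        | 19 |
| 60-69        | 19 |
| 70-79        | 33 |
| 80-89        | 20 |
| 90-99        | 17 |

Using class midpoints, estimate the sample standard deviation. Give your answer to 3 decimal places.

21.357

Midpoints: 24.5, 34.5, 44.5, 54.5, 64.5, 74.5, 84.5, 94.5
n = 149, Σfm = 9440.5, mean = 63.3591
Σfm² = 665647.25
Σf(m − x̄)² = Σfm² − (Σfm)²/n = 665647.25 − 9440.5²/149 = 67506.0403
Sample variance = 67506.0403 / 148 = 456.1219
Standard deviation = √456.1219 = 21.3570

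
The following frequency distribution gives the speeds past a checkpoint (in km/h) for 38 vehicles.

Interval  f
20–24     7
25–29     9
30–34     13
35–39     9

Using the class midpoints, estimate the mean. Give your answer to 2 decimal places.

30.16

Midpoints: 22, 27, 32, 37
Σfm = 7×22 + 9×27 + 13×32 + 9×37 = 1146
n = Σf = 38
Mean = 1146 / 38 = 30.1579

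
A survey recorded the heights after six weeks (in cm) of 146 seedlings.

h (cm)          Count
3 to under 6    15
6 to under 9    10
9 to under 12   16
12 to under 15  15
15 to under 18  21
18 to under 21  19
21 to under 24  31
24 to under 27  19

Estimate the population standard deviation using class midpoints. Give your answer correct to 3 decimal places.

Midpoints: 4.5, 7.5, 10.5, 13.5, 16.5, 19.5, 22.5, 25.5
n = 146, Σfm = 2412, mean = 16.5205
Σfm² = 46354.5
Σf(m − x̄)² = Σfm² − (Σfm)²/n = 46354.5 − 2412²/146 = 6506.9384
Population variance = 6506.9384 / 146 = 44.5681
Standard deviation = √44.5681 = 6.6759

6.676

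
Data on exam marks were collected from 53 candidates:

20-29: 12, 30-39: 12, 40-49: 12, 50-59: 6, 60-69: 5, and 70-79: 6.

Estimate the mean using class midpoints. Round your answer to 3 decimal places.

44.123

Midpoints: 24.5, 34.5, 44.5, 54.5, 64.5, 74.5
Σfm = 12×24.5 + 12×34.5 + 12×44.5 + 6×54.5 + 5×64.5 + 6×74.5 = 2338.5
n = Σf = 53
Mean = 2338.5 / 53 = 44.1226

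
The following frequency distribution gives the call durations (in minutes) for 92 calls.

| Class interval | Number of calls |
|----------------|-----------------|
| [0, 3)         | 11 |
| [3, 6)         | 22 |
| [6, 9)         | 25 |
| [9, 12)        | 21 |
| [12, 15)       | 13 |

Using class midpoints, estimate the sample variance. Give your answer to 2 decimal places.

13.74

Midpoints: 1.5, 4.5, 7.5, 10.5, 13.5
n = 92, Σfm = 699, mean = 7.5978
Σfm² = 6561
Σf(m − x̄)² = Σfm² − (Σfm)²/n = 6561 − 699²/92 = 1250.1196
Sample variance = 1250.1196 / 91 = 13.7376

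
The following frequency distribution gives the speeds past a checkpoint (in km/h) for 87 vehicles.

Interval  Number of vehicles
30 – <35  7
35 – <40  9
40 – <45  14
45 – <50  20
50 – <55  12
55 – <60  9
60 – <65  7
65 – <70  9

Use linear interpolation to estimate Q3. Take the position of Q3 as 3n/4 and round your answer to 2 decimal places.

Cumulative frequencies: 7, 16, 30, 50, 62, 71, 78, 87
n = 87; position = 3n/4 = 65.25.
This falls in the class 55 – <60: L = 55, F = 62, f = 9, h = 5.
Upper quartile ≈ 55 + ((65.25 − 62) / 9) × 5 = 56.8056

56.81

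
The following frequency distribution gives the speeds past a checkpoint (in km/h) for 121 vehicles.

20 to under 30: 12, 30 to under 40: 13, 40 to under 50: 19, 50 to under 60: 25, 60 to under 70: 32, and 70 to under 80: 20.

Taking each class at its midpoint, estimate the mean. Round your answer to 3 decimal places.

Midpoints: 25, 35, 45, 55, 65, 75
Σfm = 12×25 + 13×35 + 19×45 + 25×55 + 32×65 + 20×75 = 6565
n = Σf = 121
Mean = 6565 / 121 = 54.2562

54.256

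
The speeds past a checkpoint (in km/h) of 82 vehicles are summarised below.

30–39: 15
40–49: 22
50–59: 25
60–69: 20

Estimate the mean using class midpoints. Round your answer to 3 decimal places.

Midpoints: 34.5, 44.5, 54.5, 64.5
Σfm = 15×34.5 + 22×44.5 + 25×54.5 + 20×64.5 = 4149
n = Σf = 82
Mean = 4149 / 82 = 50.5976

50.598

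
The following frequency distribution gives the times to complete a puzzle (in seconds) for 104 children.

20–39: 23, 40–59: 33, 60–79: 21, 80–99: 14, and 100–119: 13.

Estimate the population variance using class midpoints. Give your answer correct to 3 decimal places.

Midpoints: 29.5, 49.5, 69.5, 89.5, 109.5
n = 104, Σfm = 6448, mean = 62.0000
Σfm² = 470326
Σf(m − x̄)² = Σfm² − (Σfm)²/n = 470326 − 6448²/104 = 70550.0000
Population variance = 70550.0000 / 104 = 678.3654

678.365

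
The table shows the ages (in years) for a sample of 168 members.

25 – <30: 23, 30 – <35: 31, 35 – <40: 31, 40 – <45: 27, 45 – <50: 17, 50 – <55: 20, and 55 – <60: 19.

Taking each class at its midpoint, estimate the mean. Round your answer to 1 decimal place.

Midpoints: 27.5, 32.5, 37.5, 42.5, 47.5, 52.5, 57.5
Σfm = 23×27.5 + 31×32.5 + 31×37.5 + 27×42.5 + 17×47.5 + 20×52.5 + 19×57.5 = 6900
n = Σf = 168
Mean = 6900 / 168 = 41.0714

41.1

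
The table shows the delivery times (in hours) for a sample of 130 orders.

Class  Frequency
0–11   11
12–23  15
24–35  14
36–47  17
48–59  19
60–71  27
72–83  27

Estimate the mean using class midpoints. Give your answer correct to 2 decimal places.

Midpoints: 5.5, 17.5, 29.5, 41.5, 53.5, 65.5, 77.5
Σfm = 11×5.5 + 15×17.5 + 14×29.5 + 17×41.5 + 19×53.5 + 27×65.5 + 27×77.5 = 6319
n = Σf = 130
Mean = 6319 / 130 = 48.6077

48.61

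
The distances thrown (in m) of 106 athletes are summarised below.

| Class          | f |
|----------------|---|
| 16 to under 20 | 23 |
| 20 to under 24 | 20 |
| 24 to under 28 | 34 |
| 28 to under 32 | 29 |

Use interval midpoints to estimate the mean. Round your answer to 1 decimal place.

Midpoints: 18, 22, 26, 30
Σfm = 23×18 + 20×22 + 34×26 + 29×30 = 2608
n = Σf = 106
Mean = 2608 / 106 = 24.6038

24.6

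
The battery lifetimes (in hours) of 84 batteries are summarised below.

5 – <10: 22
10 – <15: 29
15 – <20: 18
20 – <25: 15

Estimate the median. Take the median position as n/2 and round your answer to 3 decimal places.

Cumulative frequencies: 22, 51, 69, 84
n = 84; position = n/2 = 42.
This falls in the class 10 – <15: L = 10, F = 22, f = 29, h = 5.
Median ≈ 10 + ((42 − 22) / 29) × 5 = 13.4483

13.448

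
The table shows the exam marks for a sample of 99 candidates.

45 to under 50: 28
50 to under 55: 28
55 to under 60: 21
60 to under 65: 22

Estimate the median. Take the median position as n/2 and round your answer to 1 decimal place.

Cumulative frequencies: 28, 56, 77, 99
n = 99; position = n/2 = 49.5.
This falls in the class 50 to under 55: L = 50, F = 28, f = 28, h = 5.
Median ≈ 50 + ((49.5 − 28) / 28) × 5 = 53.8393

53.8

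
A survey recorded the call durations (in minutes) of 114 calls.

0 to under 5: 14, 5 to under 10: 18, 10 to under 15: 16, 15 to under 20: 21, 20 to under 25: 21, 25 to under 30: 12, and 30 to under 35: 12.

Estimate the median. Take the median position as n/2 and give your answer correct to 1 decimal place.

Cumulative frequencies: 14, 32, 48, 69, 90, 102, 114
n = 114; position = n/2 = 57.
This falls in the class 15 to under 20: L = 15, F = 48, f = 21, h = 5.
Median ≈ 15 + ((57 − 48) / 21) × 5 = 17.1429

17.1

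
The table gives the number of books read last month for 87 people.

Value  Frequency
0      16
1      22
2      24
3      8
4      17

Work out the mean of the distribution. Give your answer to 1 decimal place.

1.9

Values: 0, 1, 2, 3, 4
Σfx = 16×0 + 22×1 + 24×2 + 8×3 + 17×4 = 162
n = Σf = 87
Mean = 162 / 87 = 1.8621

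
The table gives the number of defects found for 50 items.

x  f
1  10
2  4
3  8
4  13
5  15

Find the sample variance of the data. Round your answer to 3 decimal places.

Values: 1, 2, 3, 4, 5
n = 50, Σfx = 169, mean = 3.3800
Σfx² = 681
Σf(x − x̄)² = Σfx² − (Σfx)²/n = 681 − 169²/50 = 109.7800
Sample variance = 109.7800 / 49 = 2.2404

2.240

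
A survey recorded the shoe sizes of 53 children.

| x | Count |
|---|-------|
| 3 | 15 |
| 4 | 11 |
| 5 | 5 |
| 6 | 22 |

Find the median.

5

Cumulative frequencies: 15, 26, 31, 53
n = 53, so the median is the value in position (n+1)/2 = 27.
Position 27 falls at value 5.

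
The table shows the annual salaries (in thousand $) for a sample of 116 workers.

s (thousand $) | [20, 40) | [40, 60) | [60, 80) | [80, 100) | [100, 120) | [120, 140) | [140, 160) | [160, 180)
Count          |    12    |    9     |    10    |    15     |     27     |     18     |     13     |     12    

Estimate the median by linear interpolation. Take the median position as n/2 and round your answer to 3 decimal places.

108.889

Cumulative frequencies: 12, 21, 31, 46, 73, 91, 104, 116
n = 116; position = n/2 = 58.
This falls in the class [100, 120): L = 100, F = 46, f = 27, h = 20.
Median ≈ 100 + ((58 − 46) / 27) × 20 = 108.8889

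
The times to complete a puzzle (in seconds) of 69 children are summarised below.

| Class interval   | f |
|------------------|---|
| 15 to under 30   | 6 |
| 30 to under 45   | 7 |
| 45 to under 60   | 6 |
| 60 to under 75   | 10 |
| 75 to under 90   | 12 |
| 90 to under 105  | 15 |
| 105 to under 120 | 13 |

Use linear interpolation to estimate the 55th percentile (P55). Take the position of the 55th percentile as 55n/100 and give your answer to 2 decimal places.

Cumulative frequencies: 6, 13, 19, 29, 41, 56, 69
n = 69; position = 55n/100 = 37.95.
This falls in the class 75 to under 90: L = 75, F = 29, f = 12, h = 15.
55th percentile ≈ 75 + ((37.95 − 29) / 12) × 15 = 86.1875

86.19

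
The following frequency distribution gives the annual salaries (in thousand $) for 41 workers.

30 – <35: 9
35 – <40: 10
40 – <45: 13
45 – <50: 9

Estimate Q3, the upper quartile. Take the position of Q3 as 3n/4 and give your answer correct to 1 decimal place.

44.5

Cumulative frequencies: 9, 19, 32, 41
n = 41; position = 3n/4 = 30.75.
This falls in the class 40 – <45: L = 40, F = 19, f = 13, h = 5.
Upper quartile ≈ 40 + ((30.75 − 19) / 13) × 5 = 44.5192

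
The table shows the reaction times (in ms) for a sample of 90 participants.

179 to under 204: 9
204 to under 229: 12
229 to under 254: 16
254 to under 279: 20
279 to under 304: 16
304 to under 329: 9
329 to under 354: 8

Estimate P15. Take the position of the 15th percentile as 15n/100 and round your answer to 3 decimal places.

213.375

Cumulative frequencies: 9, 21, 37, 57, 73, 82, 90
n = 90; position = 15n/100 = 13.5.
This falls in the class 204 to under 229: L = 204, F = 9, f = 12, h = 25.
15th percentile ≈ 204 + ((13.5 − 9) / 12) × 25 = 213.3750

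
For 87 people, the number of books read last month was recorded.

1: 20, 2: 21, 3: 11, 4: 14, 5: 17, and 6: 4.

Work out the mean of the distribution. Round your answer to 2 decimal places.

2.99

Values: 1, 2, 3, 4, 5, 6
Σfx = 20×1 + 21×2 + 11×3 + 14×4 + 17×5 + 4×6 = 260
n = Σf = 87
Mean = 260 / 87 = 2.9885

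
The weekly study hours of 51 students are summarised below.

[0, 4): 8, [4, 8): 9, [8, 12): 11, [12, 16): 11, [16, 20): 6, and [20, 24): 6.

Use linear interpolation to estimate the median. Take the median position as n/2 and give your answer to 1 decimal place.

Cumulative frequencies: 8, 17, 28, 39, 45, 51
n = 51; position = n/2 = 25.5.
This falls in the class [8, 12): L = 8, F = 17, f = 11, h = 4.
Median ≈ 8 + ((25.5 − 17) / 11) × 4 = 11.0909

11.1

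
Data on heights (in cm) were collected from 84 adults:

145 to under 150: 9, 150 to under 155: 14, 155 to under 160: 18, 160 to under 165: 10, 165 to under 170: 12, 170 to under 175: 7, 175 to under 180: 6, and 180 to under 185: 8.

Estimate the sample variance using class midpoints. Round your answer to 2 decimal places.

113.52

Midpoints: 147.5, 152.5, 157.5, 162.5, 167.5, 172.5, 177.5, 182.5
n = 84, Σfm = 13665, mean = 162.6786
Σfm² = 2232425
Σf(m − x̄)² = Σfm² − (Σfm)²/n = 2232425 − 13665²/84 = 9422.3214
Sample variance = 9422.3214 / 83 = 113.5219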